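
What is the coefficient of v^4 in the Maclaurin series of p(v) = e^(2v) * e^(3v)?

625/24

Multiply the two series term by term and collect like powers.
[v^0] = 1;  [v^1] = 5;  [v^2] = 25/2;  [v^3] = 125/6;  [v^4] = 625/24.
So c_4 = p^(4)(0)/4! = 625/24.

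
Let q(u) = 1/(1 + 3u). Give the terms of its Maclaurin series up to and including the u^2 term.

9*u^2 - 3*u + 1

Apply the Taylor formula c_k = f^(k)(a)/k!.
q(0) = 1
q′(0) = -3
q′′(0) = 18
The Taylor polynomial is Σ q^(k)(0)/k! · u^k.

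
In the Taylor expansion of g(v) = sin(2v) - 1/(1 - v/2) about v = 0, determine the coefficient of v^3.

-35/24

Combine the two series term by term.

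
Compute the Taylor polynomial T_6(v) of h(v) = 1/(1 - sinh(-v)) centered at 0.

77*v^6/45 - 181*v^5/120 + 4*v^4/3 - 7*v^3/6 + v^2 - v + 1

Let u equal the inner series; expand the outer function in u and truncate.
h(0) = 1
h′(0) = -1
h′′(0) = 2
h′′′(0) = -7
h^(4)(0) = 32
h^(5)(0) = -181
h^(6)(0) = 1232
Dividing each by k! gives the coefficients c_0, ..., c_6.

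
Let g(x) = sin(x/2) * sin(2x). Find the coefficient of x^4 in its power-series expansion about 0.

Write out both Maclaurin series and multiply, keeping only the needed powers.
g(0) = 0
g′(0) = 0
g′′(0) = 2
g′′′(0) = 0
g^(4)(0) = -17
Then c_k = g^(k)(0)/k! gives each Taylor coefficient.

-17/24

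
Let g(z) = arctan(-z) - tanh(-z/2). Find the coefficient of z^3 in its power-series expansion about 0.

7/24

Add the two expansions coefficient-wise.
g(0) = 0
g′(0) = -1/2
g′′(0) = 0
g′′′(0) = 7/4
Then c_k = g^(k)(0)/k! gives each Taylor coefficient.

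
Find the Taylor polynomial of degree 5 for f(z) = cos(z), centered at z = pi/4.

Differentiate repeatedly and evaluate at the center.

-sqrt(2)*(z - pi/4)^5/240 + sqrt(2)*(z - pi/4)^4/48 + sqrt(2)*(z - pi/4)^3/12 - sqrt(2)*(z - pi/4)^2/4 - sqrt(2)*(z - pi/4)/2 + sqrt(2)/2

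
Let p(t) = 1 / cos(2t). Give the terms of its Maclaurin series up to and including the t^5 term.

Invert the denominator's series and multiply.
p(0) = 1
p′(0) = 0
p′′(0) = 4
p′′′(0) = 0
p^(4)(0) = 80
p^(5)(0) = 0

10*t^4/3 + 2*t^2 + 1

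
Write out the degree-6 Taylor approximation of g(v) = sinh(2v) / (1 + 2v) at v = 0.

Expand each factor separately, then convolve coefficients.
g(0) = 0
g′(0) = 2
g′′(0) = -8
g′′′(0) = 56
g^(4)(0) = -448
g^(5)(0) = 4512
g^(6)(0) = -54144

-376*v^6/5 + 188*v^5/5 - 56*v^4/3 + 28*v^3/3 - 4*v^2 + 2*v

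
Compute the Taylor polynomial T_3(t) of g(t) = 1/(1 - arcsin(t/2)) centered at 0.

7*t^3/48 + t^2/4 + t/2 + 1

Compose series: expand the inner function first, then feed it into the outer expansion.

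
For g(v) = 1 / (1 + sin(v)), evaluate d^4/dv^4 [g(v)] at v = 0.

16

Write 1/(1+u) = 1 - u + u^2 - u^3 + ... and substitute the series for u.
The coefficient of v^4 in the expansion is 2/3, so g^(4)(0) = 4! * (2/3) = 16.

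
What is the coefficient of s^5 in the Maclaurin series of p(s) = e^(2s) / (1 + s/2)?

Expand each factor separately, then convolve coefficients.
p(0) = 1
p′(0) = 3/2
p′′(0) = 5/2
p′′′(0) = 17/4
p^(4)(0) = 15/2
p^(5)(0) = 53/4
So c_5 = p^(5)(0)/5! = 53/480.

53/480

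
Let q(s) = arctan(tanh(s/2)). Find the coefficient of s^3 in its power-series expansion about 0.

Plug the Maclaurin series of the inner function into that of the outer and collect terms.
q(0) = 0
q′(0) = 1/2
q′′(0) = 0
q′′′(0) = -1/2
Dividing each by k! gives the coefficients c_0, ..., c_3.

-1/12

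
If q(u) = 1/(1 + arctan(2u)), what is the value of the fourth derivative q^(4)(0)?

128

Compose series: expand the inner function first, then feed it into the outer expansion.
From the series, [u^4] q = 16/3; multiply by 4! = 24 to get 128.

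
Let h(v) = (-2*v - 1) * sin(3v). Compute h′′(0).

Multiply each power in the prefactor through the base expansion.
From the series, [v^2] h = -6; multiply by 2! = 2 to get -12.

-12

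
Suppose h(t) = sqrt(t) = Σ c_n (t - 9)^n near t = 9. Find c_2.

c_2 = h′′(9)/2! = -1/216.

-1/216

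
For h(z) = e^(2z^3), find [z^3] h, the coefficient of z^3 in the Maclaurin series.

Apply the Taylor formula c_k = f^(k)(a)/k!.
[z^0] = 1;  [z^1] = 0;  [z^2] = 0;  [z^3] = 2.

2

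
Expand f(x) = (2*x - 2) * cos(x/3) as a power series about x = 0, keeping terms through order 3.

-x^3/9 + x^2/9 + 2*x - 2

Shift and add copies of the series according to the polynomial's terms.
f(0) = -2
f′(0) = 2
f′′(0) = 2/9
f′′′(0) = -2/3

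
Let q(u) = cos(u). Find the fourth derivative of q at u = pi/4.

sqrt(2)/2

Differentiate repeatedly and evaluate at the center.
The coefficient of (u - pi/4)^4 in the expansion is sqrt(2)/48, so q^(4)(pi/4) = 4! * (sqrt(2)/48) = sqrt(2)/2.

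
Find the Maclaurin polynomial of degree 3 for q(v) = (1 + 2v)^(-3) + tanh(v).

-241*v^3/3 + 24*v^2 - 5*v + 1

Combine the two series term by term.
q(0) = 1
q′(0) = -5
q′′(0) = 48
q′′′(0) = -482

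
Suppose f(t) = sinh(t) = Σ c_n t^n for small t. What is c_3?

f(0) = 0
f′(0) = 1
f′′(0) = 0
f′′′(0) = 1
The Taylor polynomial is Σ f^(k)(0)/k! · t^k.

1/6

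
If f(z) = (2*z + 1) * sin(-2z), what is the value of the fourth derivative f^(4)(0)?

Shift and add copies of the series according to the polynomial's terms.
The coefficient of z^4 in the expansion is 8/3, so f^(4)(0) = 4! * (8/3) = 64.

64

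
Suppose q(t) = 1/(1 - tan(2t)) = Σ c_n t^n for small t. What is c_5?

Plug the Maclaurin series of the inner function into that of the outer and collect terms.
q(0) = 1
q′(0) = 2
q′′(0) = 8
q′′′(0) = 64
q^(4)(0) = 640
q^(5)(0) = 8192
So c_5 = q^(5)(0)/5! = 1024/15.

1024/15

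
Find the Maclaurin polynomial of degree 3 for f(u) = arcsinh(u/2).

Apply the Taylor formula c_k = f^(k)(a)/k!.
[u^0] = 0;  [u^1] = 1/2;  [u^2] = 0;  [u^3] = -1/48.

-u^3/48 + u/2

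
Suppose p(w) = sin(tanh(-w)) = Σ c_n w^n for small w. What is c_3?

Plug the Maclaurin series of the inner function into that of the outer and collect terms.
[w^0] = 0;  [w^1] = -1;  [w^2] = 0;  [w^3] = 1/2.

1/2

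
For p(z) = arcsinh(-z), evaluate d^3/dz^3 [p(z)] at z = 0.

The coefficient of z^3 in the expansion is 1/6, so p′′′(0) = 3! * (1/6) = 1.

1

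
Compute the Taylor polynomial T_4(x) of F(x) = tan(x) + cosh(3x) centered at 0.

27*x^4/8 + x^3/3 + 9*x^2/2 + x + 1

Combine the two series term by term.
[x^0] = 1;  [x^1] = 1;  [x^2] = 9/2;  [x^3] = 1/3;  [x^4] = 27/8.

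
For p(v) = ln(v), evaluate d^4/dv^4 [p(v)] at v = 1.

-6

From the series, [(v - 1)^4] p = -1/4; multiply by 4! = 24 to get -6.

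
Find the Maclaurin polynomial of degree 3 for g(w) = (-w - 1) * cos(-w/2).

w^3/8 + w^2/8 - w - 1

Multiply each power in the prefactor through the base expansion.
g(0) = -1
g′(0) = -1
g′′(0) = 1/4
g′′′(0) = 3/4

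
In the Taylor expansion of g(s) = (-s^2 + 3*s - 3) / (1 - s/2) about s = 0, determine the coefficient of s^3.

Multiply each power in the prefactor through the base expansion.

-1/8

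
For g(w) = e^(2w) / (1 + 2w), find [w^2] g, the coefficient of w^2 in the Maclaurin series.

2

Write out both Maclaurin series and multiply, keeping only the needed powers.
[w^0] = 1;  [w^1] = 0;  [w^2] = 2.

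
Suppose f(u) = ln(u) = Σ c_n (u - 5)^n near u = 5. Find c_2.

-1/50

f(5) = ln(5)
f′(5) = 1/5
f′′(5) = -1/25
So c_2 = f′′(5)/2! = -1/50.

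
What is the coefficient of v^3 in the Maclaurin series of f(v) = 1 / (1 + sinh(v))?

-7/6

Use the geometric series for the reciprocal, then substitute.
f(0) = 1
f′(0) = -1
f′′(0) = 2
f′′′(0) = -7
So c_3 = f′′′(0)/3! = -7/6.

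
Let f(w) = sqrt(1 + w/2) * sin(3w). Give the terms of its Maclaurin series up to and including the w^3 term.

Take the Cauchy product of the two expansions.
[w^0] = 0;  [w^1] = 3;  [w^2] = 3/4;  [w^3] = -147/32.

-147*w^3/32 + 3*w^2/4 + 3*w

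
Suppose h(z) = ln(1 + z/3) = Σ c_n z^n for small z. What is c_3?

h(0) = 0
h′(0) = 1/3
h′′(0) = -1/9
h′′′(0) = 2/27
Dividing each by k! gives the coefficients c_0, ..., c_3.

1/81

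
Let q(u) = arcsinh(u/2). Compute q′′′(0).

From the series, [u^3] q = -1/48; multiply by 3! = 6 to get -1/8.

-1/8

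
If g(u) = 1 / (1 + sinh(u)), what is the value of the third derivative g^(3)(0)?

-7

Expand as Σ (-1)^k u^k with u equal to the inner function's series.
The coefficient of u^3 in the expansion is -7/6, so g′′′(0) = 3! * (-7/6) = -7.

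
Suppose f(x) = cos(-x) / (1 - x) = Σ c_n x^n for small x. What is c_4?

13/24

Take the Cauchy product of the two expansions.
f(0) = 1
f′(0) = 1
f′′(0) = 1
f′′′(0) = 3
f^(4)(0) = 13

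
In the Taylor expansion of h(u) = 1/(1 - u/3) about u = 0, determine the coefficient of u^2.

[u^0] = 1;  [u^1] = 1/3;  [u^2] = 1/9.

1/9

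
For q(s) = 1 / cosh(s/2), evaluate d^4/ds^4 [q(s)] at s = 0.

5/16

Write the quotient as an unknown series and match coefficients against numerator = denominator · series.
The coefficient of s^4 in the expansion is 5/384, so q^(4)(0) = 4! * (5/384) = 5/16.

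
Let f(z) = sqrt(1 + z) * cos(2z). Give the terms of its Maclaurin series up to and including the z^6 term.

Multiply the two series term by term and collect like powers.

-5281*z^6/46080 + 181*z^5/768 + 337*z^4/384 - 15*z^3/16 - 17*z^2/8 + z/2 + 1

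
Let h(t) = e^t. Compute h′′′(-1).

Use the known series and substitute for the argument.
The coefficient of (t + 1)^3 in the expansion is e^(-1)/6, so h′′′(-1) = 3! * (e^(-1)/6) = e^(-1).

e^(-1)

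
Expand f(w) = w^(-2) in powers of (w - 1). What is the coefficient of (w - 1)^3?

-4

Differentiate repeatedly and evaluate at the center.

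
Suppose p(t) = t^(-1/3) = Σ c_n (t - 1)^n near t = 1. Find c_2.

2/9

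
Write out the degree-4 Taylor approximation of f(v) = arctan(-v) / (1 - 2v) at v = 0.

Expand each factor separately, then convolve coefficients.
f(0) = 0
f′(0) = -1
f′′(0) = -4
f′′′(0) = -22
f^(4)(0) = -176
The Taylor polynomial is Σ f^(k)(0)/k! · v^k.

-22*v^4/3 - 11*v^3/3 - 2*v^2 - v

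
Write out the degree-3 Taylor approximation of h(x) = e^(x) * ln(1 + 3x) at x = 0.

6*x^3 - 3*x^2/2 + 3*x

Write out both Maclaurin series and multiply, keeping only the needed powers.
h(0) = 0
h′(0) = 3
h′′(0) = -3
h′′′(0) = 36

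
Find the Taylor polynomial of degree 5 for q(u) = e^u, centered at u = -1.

q(-1) = e^(-1)
q′(-1) = e^(-1)
q′′(-1) = e^(-1)
q′′′(-1) = e^(-1)
q^(4)(-1) = e^(-1)
q^(5)(-1) = e^(-1)
The Taylor polynomial is Σ q^(k)(-1)/k! · (u + 1)^k.

(u + 1)^5*e^(-1)/120 + (u + 1)^4*e^(-1)/24 + (u + 1)^3*e^(-1)/6 + (u + 1)^2*e^(-1)/2 + (u + 1)*e^(-1) + e^(-1)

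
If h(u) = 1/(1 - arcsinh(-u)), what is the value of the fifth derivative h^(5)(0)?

-69

Substitute the inner expansion into the outer series and collect powers.
From the series, [u^5] h = -23/40; multiply by 5! = 120 to get -69.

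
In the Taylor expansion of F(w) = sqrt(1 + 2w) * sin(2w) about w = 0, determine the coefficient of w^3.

-7/3

Multiply the two series term by term and collect like powers.
F(0) = 0
F′(0) = 2
F′′(0) = 4
F′′′(0) = -14
The Taylor polynomial is Σ F^(k)(0)/k! · w^k.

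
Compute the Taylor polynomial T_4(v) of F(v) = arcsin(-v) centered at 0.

-v^3/6 - v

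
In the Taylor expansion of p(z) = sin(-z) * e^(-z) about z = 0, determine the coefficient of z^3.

-1/3

Expand each factor separately, then convolve coefficients.
p(0) = 0
p′(0) = -1
p′′(0) = 2
p′′′(0) = -2
So c_3 = p′′′(0)/3! = -1/3.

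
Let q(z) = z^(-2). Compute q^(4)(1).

120

The coefficient of (z - 1)^4 in the expansion is 5, so q^(4)(1) = 4! * (5) = 120.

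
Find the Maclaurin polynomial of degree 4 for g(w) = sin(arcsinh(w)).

-w^3/3 + w

Let u equal the inner series; expand the outer function in u and truncate.
[w^0] = 0;  [w^1] = 1;  [w^2] = 0;  [w^3] = -1/3;  [w^4] = 0.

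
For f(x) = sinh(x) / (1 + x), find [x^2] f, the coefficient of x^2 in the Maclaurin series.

Expand each factor separately, then convolve coefficients.
f(0) = 0
f′(0) = 1
f′′(0) = -2

-1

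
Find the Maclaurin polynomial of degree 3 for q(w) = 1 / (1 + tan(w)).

-4*w^3/3 + w^2 - w + 1

Use the geometric series for the reciprocal, then substitute.
q(0) = 1
q′(0) = -1
q′′(0) = 2
q′′′(0) = -8
Dividing each by k! gives the coefficients c_0, ..., c_3.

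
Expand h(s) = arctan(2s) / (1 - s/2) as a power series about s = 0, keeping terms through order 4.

Expand each factor separately, then convolve coefficients.
h(0) = 0
h′(0) = 2
h′′(0) = 2
h′′′(0) = -13
h^(4)(0) = -26
The Taylor polynomial is Σ h^(k)(0)/k! · s^k.

-13*s^4/12 - 13*s^3/6 + s^2 + 2*s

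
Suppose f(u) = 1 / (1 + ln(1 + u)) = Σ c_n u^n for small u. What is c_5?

-347/60

Expand as Σ (-1)^k u^k with u equal to the inner function's series.
f(0) = 1
f′(0) = -1
f′′(0) = 3
f′′′(0) = -14
f^(4)(0) = 88
f^(5)(0) = -694
Then c_k = f^(k)(0)/k! gives each Taylor coefficient.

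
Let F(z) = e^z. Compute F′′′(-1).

e^(-1)

From the series, [(z + 1)^3] F = e^(-1)/6; multiply by 3! = 6 to get e^(-1).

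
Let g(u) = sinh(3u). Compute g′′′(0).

27

Use the known series and substitute for the argument.
The coefficient of u^3 in the expansion is 9/2, so g′′′(0) = 3! * (9/2) = 27.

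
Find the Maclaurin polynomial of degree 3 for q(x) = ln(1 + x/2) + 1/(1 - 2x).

Expand each term separately and add.
q(0) = 1
q′(0) = 5/2
q′′(0) = 31/4
q′′′(0) = 193/4

193*x^3/24 + 31*x^2/8 + 5*x/2 + 1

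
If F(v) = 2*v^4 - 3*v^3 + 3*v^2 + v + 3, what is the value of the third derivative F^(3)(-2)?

-114

From the series, [(v + 2)^3] F = -19; multiply by 3! = 6 to get -114.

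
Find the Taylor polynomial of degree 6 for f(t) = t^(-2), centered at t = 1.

7*(t - 1)^6 - 6*(t - 1)^5 + 5*(t - 1)^4 - 4*(t - 1)^3 + 3*(t - 1)^2 - 2*(t - 1) + 1

[(t - 1)^0] = 1;  [(t - 1)^1] = -2;  [(t - 1)^2] = 3;  [(t - 1)^3] = -4;  [(t - 1)^4] = 5;  [(t - 1)^5] = -6;  [(t - 1)^6] = 7.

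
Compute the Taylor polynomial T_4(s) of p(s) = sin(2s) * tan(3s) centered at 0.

Multiply the two series term by term and collect like powers.
p(0) = 0
p′(0) = 0
p′′(0) = 12
p′′′(0) = 0
p^(4)(0) = 336

14*s^4 + 6*s^2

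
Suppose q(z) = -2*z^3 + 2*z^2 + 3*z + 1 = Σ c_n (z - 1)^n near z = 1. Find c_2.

q(1) = 4
q′(1) = 1
q′′(1) = -8
So c_2 = q′′(1)/2! = -4.

-4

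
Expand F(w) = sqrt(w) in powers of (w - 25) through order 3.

(w - 25)^3/50000 - (w - 25)^2/1000 + (w - 25)/10 + 5

Compute the successive derivatives at the expansion point and divide by k!.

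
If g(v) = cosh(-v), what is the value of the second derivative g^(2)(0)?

1

The coefficient of v^2 in the expansion is 1/2, so g′′(0) = 2! * (1/2) = 1.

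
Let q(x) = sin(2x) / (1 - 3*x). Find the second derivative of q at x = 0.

Expand 1/(denominator) as a geometric series and multiply by the numerator's series.
The coefficient of x^2 in the expansion is 6, so q′′(0) = 2! * (6) = 12.

12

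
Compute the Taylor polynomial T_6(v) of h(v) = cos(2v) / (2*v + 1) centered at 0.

Use 1/(1 - r) = Σ r^k on the denominator, then take the Cauchy product.

1556*v^6/45 - 52*v^5/3 + 26*v^4/3 - 4*v^3 + 2*v^2 - 2*v + 1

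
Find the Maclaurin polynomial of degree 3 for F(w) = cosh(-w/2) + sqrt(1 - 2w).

Combine the two series term by term.

-w^3/2 - 3*w^2/8 - w + 2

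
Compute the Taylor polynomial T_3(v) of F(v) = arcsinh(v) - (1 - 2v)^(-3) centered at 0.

Combine the two series term by term.

-481*v^3/6 - 24*v^2 - 5*v - 1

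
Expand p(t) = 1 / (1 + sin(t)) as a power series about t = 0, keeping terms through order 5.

-61*t^5/120 + 2*t^4/3 - 5*t^3/6 + t^2 - t + 1

Use the geometric series for the reciprocal, then substitute.
p(0) = 1
p′(0) = -1
p′′(0) = 2
p′′′(0) = -5
p^(4)(0) = 16
p^(5)(0) = -61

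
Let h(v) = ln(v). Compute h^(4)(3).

From the series, [(v - 3)^4] h = -1/324; multiply by 4! = 24 to get -2/27.

-2/27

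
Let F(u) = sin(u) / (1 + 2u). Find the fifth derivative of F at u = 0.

Write out both Maclaurin series and multiply, keeping only the needed powers.
The coefficient of u^5 in the expansion is 1841/120, so F^(5)(0) = 5! * (1841/120) = 1841.

1841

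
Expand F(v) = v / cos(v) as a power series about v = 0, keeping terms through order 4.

v^3/2 + v

Write the quotient as an unknown series and match coefficients against numerator = denominator · series.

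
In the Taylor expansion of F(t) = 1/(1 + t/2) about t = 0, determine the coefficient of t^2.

1/4

Apply the Taylor formula c_k = f^(k)(a)/k!.
F(0) = 1
F′(0) = -1/2
F′′(0) = 1/2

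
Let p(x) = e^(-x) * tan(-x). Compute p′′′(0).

Multiply the two series term by term and collect like powers.
The coefficient of x^3 in the expansion is -5/6, so p′′′(0) = 3! * (-5/6) = -5.

-5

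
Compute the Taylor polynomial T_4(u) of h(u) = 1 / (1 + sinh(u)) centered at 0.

4*u^4/3 - 7*u^3/6 + u^2 - u + 1

Use the geometric series for the reciprocal, then substitute.
h(0) = 1
h′(0) = -1
h′′(0) = 2
h′′′(0) = -7
h^(4)(0) = 32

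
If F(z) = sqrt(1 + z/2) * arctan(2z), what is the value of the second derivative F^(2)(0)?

Take the Cauchy product of the two expansions.
The coefficient of z^2 in the expansion is 1/2, so F′′(0) = 2! * (1/2) = 1.

1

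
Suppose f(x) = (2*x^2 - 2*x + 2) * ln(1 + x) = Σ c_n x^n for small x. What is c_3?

11/3

Multiply each power in the prefactor through the base expansion.
f(0) = 0
f′(0) = 2
f′′(0) = -6
f′′′(0) = 22
Then c_k = f^(k)(0)/k! gives each Taylor coefficient.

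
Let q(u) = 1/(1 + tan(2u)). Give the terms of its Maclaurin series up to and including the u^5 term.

-1024*u^5/15 + 80*u^4/3 - 32*u^3/3 + 4*u^2 - 2*u + 1

Substitute the inner expansion into the outer series and collect powers.
q(0) = 1
q′(0) = -2
q′′(0) = 8
q′′′(0) = -64
q^(4)(0) = 640
q^(5)(0) = -8192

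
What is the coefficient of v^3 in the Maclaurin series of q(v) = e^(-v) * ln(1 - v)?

-1/3

Write out both Maclaurin series and multiply, keeping only the needed powers.
q(0) = 0
q′(0) = -1
q′′(0) = 1
q′′′(0) = -2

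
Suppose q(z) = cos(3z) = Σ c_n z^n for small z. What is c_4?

Differentiate repeatedly and evaluate at the center.

27/8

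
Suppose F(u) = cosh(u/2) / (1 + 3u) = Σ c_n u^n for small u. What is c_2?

Write out both Maclaurin series and multiply, keeping only the needed powers.
F(0) = 1
F′(0) = -3
F′′(0) = 73/4
So c_2 = F′′(0)/2! = 73/8.

73/8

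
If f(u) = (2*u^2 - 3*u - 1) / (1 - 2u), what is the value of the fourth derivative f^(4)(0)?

Shift and add copies of the series according to the polynomial's terms.
The coefficient of u^4 in the expansion is -32, so f^(4)(0) = 4! * (-32) = -768.

-768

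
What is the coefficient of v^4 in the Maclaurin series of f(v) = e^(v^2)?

1/2

f(0) = 1
f′(0) = 0
f′′(0) = 2
f′′′(0) = 0
f^(4)(0) = 12
So c_4 = f^(4)(0)/4! = 1/2.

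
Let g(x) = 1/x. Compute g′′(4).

1/32

Apply the Taylor formula c_k = f^(k)(a)/k!.
The coefficient of (x - 4)^2 in the expansion is 1/64, so g′′(4) = 2! * (1/64) = 1/32.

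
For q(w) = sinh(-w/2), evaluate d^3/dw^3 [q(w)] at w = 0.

Compute the successive derivatives at the expansion point and divide by k!.
From the series, [w^3] q = -1/48; multiply by 3! = 6 to get -1/8.

-1/8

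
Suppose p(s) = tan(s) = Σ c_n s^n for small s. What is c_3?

1/3

[s^0] = 0;  [s^1] = 1;  [s^2] = 0;  [s^3] = 1/3.
So c_3 = p′′′(0)/3! = 1/3.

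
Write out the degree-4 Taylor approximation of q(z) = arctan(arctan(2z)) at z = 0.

-16*z^3/3 + 2*z

Compose series: expand the inner function first, then feed it into the outer expansion.
q(0) = 0
q′(0) = 2
q′′(0) = 0
q′′′(0) = -32
q^(4)(0) = 0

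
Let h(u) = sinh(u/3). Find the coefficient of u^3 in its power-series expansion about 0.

1/162

Differentiate repeatedly and evaluate at the center.
[u^0] = 0;  [u^1] = 1/3;  [u^2] = 0;  [u^3] = 1/162.
So c_3 = h′′′(0)/3! = 1/162.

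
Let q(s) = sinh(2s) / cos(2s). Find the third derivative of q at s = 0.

Write the quotient as an unknown series and match coefficients against numerator = denominator · series.
From the series, [s^3] q = 16/3; multiply by 3! = 6 to get 32.

32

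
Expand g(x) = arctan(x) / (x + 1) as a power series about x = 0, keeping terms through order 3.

2*x^3/3 - x^2 + x

Expand 1/(denominator) as a geometric series and multiply by the numerator's series.
[x^0] = 0;  [x^1] = 1;  [x^2] = -1;  [x^3] = 2/3.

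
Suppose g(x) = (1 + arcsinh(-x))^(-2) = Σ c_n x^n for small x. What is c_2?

3

Let u equal the inner series; expand the outer function in u and truncate.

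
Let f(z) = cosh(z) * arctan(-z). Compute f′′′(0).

-1

Take the Cauchy product of the two expansions.
The coefficient of z^3 in the expansion is -1/6, so f′′′(0) = 3! * (-1/6) = -1.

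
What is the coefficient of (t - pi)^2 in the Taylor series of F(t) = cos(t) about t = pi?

1/2

F(pi) = -1
F′(pi) = 0
F′′(pi) = 1
Then c_k = F^(k)(pi)/k! gives each Taylor coefficient.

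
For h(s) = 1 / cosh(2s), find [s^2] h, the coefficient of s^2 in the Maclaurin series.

-2

Write the quotient as an unknown series and match coefficients against numerator = denominator · series.
h(0) = 1
h′(0) = 0
h′′(0) = -4
So c_2 = h′′(0)/2! = -2.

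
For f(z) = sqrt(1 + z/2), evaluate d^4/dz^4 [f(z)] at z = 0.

The coefficient of z^4 in the expansion is -5/2048, so f^(4)(0) = 4! * (-5/2048) = -15/256.

-15/256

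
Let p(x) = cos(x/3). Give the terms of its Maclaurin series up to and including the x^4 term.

x^4/1944 - x^2/18 + 1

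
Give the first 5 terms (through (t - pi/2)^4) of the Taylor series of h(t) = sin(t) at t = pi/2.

Differentiate repeatedly and evaluate at the center.

(t - pi/2)^4/24 - (t - pi/2)^2/2 + 1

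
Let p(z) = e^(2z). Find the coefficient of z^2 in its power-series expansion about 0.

2

Compute the successive derivatives at the expansion point and divide by k!.
p(0) = 1
p′(0) = 2
p′′(0) = 4
The Taylor polynomial is Σ p^(k)(0)/k! · z^k.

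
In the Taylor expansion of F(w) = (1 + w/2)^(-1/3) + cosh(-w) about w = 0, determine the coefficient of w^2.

5/9

Add the two expansions coefficient-wise.
[w^0] = 2;  [w^1] = -1/6;  [w^2] = 5/9.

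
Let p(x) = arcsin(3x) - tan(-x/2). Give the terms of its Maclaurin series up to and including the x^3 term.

Expand each term separately and add.

109*x^3/24 + 7*x/2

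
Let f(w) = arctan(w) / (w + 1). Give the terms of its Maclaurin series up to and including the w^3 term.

2*w^3/3 - w^2 + w

Multiply the numerator's expansion by the denominator's geometric series.
f(0) = 0
f′(0) = 1
f′′(0) = -2
f′′′(0) = 4
The Taylor polynomial is Σ f^(k)(0)/k! · w^k.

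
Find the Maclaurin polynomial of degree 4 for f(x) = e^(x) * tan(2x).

3*x^4 + 11*x^3/3 + 2*x^2 + 2*x

Take the Cauchy product of the two expansions.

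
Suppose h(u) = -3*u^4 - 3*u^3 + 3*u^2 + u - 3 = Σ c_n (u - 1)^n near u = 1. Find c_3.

Compute the successive derivatives at the expansion point and divide by k!.
h(1) = -5
h′(1) = -14
h′′(1) = -48
h′′′(1) = -90

-15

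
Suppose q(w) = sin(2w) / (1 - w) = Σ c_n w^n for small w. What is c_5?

14/15

Use 1/(1 - r) = Σ r^k on the denominator, then take the Cauchy product.
[w^0] = 0;  [w^1] = 2;  [w^2] = 2;  [w^3] = 2/3;  [w^4] = 2/3;  [w^5] = 14/15.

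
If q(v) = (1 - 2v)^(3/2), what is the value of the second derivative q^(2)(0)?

Use the known series and substitute for the argument.
The coefficient of v^2 in the expansion is 3/2, so q′′(0) = 2! * (3/2) = 3.

3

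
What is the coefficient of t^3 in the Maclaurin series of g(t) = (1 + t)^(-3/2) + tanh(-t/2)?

-103/48

Combine the two series term by term.
g(0) = 1
g′(0) = -2
g′′(0) = 15/4
g′′′(0) = -103/8
So c_3 = g′′′(0)/3! = -103/48.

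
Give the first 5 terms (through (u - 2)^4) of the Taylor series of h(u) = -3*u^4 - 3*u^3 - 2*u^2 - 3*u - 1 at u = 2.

-3*(u - 2)^4 - 27*(u - 2)^3 - 92*(u - 2)^2 - 143*(u - 2) - 87

h(2) = -87
h′(2) = -143
h′′(2) = -184
h′′′(2) = -162
h^(4)(2) = -72
Dividing each by k! gives the coefficients c_0, ..., c_4.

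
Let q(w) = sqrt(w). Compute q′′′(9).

From the series, [(w - 9)^3] q = 1/3888; multiply by 3! = 6 to get 1/648.

1/648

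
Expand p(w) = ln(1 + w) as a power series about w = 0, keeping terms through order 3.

w^3/3 - w^2/2 + w

Use the known series and substitute for the argument.
p(0) = 0
p′(0) = 1
p′′(0) = -1
p′′′(0) = 2
Then c_k = p^(k)(0)/k! gives each Taylor coefficient.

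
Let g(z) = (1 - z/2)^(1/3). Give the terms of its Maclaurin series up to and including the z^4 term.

-5*z^4/1944 - 5*z^3/648 - z^2/36 - z/6 + 1

g(0) = 1
g′(0) = -1/6
g′′(0) = -1/18
g′′′(0) = -5/108
g^(4)(0) = -5/81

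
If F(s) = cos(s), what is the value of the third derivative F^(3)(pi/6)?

Apply the Taylor formula c_k = f^(k)(a)/k!.
The coefficient of (s - pi/6)^3 in the expansion is 1/12, so F′′′(pi/6) = 3! * (1/12) = 1/2.

1/2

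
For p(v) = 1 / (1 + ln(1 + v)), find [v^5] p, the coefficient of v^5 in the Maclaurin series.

-347/60

Expand as Σ (-1)^k u^k with u equal to the inner function's series.
p(0) = 1
p′(0) = -1
p′′(0) = 3
p′′′(0) = -14
p^(4)(0) = 88
p^(5)(0) = -694
Dividing each by k! gives the coefficients c_0, ..., c_5.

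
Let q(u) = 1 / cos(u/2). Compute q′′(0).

1/4

Write the quotient as an unknown series and match coefficients against numerator = denominator · series.
From the series, [u^2] q = 1/8; multiply by 2! = 2 to get 1/4.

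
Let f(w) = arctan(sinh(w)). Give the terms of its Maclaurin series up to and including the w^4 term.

Compose series: expand the inner function first, then feed it into the outer expansion.
[w^0] = 0;  [w^1] = 1;  [w^2] = 0;  [w^3] = -1/6;  [w^4] = 0.

-w^3/6 + w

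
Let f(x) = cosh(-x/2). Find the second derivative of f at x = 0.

From the series, [x^2] f = 1/8; multiply by 2! = 2 to get 1/4.

1/4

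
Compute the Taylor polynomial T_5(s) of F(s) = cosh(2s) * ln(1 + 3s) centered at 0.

343*s^5/5 - 117*s^4/4 + 15*s^3 - 9*s^2/2 + 3*s

Multiply the two series term by term and collect like powers.
F(0) = 0
F′(0) = 3
F′′(0) = -9
F′′′(0) = 90
F^(4)(0) = -702
F^(5)(0) = 8232
Then c_k = F^(k)(0)/k! gives each Taylor coefficient.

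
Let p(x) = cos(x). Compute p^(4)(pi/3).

1/2

From the series, [(x - pi/3)^4] p = 1/48; multiply by 4! = 24 to get 1/2.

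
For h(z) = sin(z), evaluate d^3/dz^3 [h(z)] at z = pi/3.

Compute the successive derivatives at the expansion point and divide by k!.
From the series, [(z - pi/3)^3] h = -1/12; multiply by 3! = 6 to get -1/2.

-1/2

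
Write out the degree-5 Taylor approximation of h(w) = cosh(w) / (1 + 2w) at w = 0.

-433*w^5/12 + 433*w^4/24 - 9*w^3 + 9*w^2/2 - 2*w + 1

Take the Cauchy product of the two expansions.
h(0) = 1
h′(0) = -2
h′′(0) = 9
h′′′(0) = -54
h^(4)(0) = 433
h^(5)(0) = -4330
Then c_k = h^(k)(0)/k! gives each Taylor coefficient.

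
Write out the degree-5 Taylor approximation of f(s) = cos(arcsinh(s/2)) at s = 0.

Compose series: expand the inner function first, then feed it into the outer expansion.
f(0) = 1
f′(0) = 0
f′′(0) = -1/4
f′′′(0) = 0
f^(4)(0) = 5/16
f^(5)(0) = 0

5*s^4/384 - s^2/8 + 1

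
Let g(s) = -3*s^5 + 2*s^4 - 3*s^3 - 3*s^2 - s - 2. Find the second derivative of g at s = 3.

-1464

The coefficient of (s - 3)^2 in the expansion is -732, so g′′(3) = 2! * (-732) = -1464.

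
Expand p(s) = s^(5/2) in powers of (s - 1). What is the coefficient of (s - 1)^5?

[(s - 1)^0] = 1;  [(s - 1)^1] = 5/2;  [(s - 1)^2] = 15/8;  [(s - 1)^3] = 5/16;  [(s - 1)^4] = -5/128;  [(s - 1)^5] = 3/256.
So c_5 = p^(5)(1)/5! = 3/256.

3/256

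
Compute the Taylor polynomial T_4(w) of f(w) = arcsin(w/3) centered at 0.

Compute the successive derivatives at the expansion point and divide by k!.
f(0) = 0
f′(0) = 1/3
f′′(0) = 0
f′′′(0) = 1/27
f^(4)(0) = 0
Dividing each by k! gives the coefficients c_0, ..., c_4.

w^3/162 + w/3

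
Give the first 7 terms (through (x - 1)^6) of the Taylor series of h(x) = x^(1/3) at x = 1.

[(x - 1)^0] = 1;  [(x - 1)^1] = 1/3;  [(x - 1)^2] = -1/9;  [(x - 1)^3] = 5/81;  [(x - 1)^4] = -10/243;  [(x - 1)^5] = 22/729;  [(x - 1)^6] = -154/6561.

-154*(x - 1)^6/6561 + 22*(x - 1)^5/729 - 10*(x - 1)^4/243 + 5*(x - 1)^3/81 - (x - 1)^2/9 + (x - 1)/3 + 1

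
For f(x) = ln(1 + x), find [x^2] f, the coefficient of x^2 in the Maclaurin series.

-1/2

[x^0] = 0;  [x^1] = 1;  [x^2] = -1/2.
So c_2 = f′′(0)/2! = -1/2.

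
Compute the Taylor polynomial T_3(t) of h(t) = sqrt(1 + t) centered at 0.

t^3/16 - t^2/8 + t/2 + 1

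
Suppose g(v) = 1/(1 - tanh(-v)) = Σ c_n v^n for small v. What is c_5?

Let u equal the inner series; expand the outer function in u and truncate.
g(0) = 1
g′(0) = -1
g′′(0) = 2
g′′′(0) = -4
g^(4)(0) = 8
g^(5)(0) = -16
So c_5 = g^(5)(0)/5! = -2/15.

-2/15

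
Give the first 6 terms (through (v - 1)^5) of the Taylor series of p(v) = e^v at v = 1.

p(1) = e
p′(1) = e
p′′(1) = e
p′′′(1) = e
p^(4)(1) = e
p^(5)(1) = e
Dividing each by k! gives the coefficients c_0, ..., c_5.

e*(v - 1)^5/120 + e*(v - 1)^4/24 + e*(v - 1)^3/6 + e*(v - 1)^2/2 + e*(v - 1) + e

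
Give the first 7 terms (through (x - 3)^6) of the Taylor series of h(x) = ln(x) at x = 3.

-(x - 3)^6/4374 + (x - 3)^5/1215 - (x - 3)^4/324 + (x - 3)^3/81 - (x - 3)^2/18 + (x - 3)/3 + ln(3)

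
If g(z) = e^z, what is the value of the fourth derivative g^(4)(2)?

e^(2)

The coefficient of (z - 2)^4 in the expansion is e^(2)/24, so g^(4)(2) = 4! * (e^(2)/24) = e^(2).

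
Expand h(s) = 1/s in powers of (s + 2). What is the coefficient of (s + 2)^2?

-1/8

Apply the Taylor formula c_k = f^(k)(a)/k!.
[(s + 2)^0] = -1/2;  [(s + 2)^1] = -1/4;  [(s + 2)^2] = -1/8.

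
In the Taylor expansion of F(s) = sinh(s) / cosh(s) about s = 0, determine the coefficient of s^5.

2/15

Divide the numerator series by the denominator series (power-series long division).
[s^0] = 0;  [s^1] = 1;  [s^2] = 0;  [s^3] = -1/3;  [s^4] = 0;  [s^5] = 2/15.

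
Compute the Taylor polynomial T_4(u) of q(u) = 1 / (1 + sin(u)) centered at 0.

Write 1/(1+u) = 1 - u + u^2 - u^3 + ... and substitute the series for u.

2*u^4/3 - 5*u^3/6 + u^2 - u + 1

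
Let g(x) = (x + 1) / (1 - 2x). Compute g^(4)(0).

576

Multiply each power in the prefactor through the base expansion.
From the series, [x^4] g = 24; multiply by 4! = 24 to get 576.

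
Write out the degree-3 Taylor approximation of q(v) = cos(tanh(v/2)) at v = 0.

Plug the Maclaurin series of the inner function into that of the outer and collect terms.
q(0) = 1
q′(0) = 0
q′′(0) = -1/4
q′′′(0) = 0

1 - v^2/8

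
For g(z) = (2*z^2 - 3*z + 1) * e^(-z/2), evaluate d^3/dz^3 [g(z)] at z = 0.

Shift and add copies of the series according to the polynomial's terms.
From the series, [z^3] g = -67/48; multiply by 3! = 6 to get -67/8.

-67/8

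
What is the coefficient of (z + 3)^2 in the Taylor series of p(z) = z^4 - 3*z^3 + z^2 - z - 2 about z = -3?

Compute the successive derivatives at the expansion point and divide by k!.
p(-3) = 172
p′(-3) = -196
p′′(-3) = 164

82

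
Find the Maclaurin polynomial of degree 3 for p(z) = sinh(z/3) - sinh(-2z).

Expand each term separately and add.
p(0) = 0
p′(0) = 7/3
p′′(0) = 0
p′′′(0) = 217/27

217*z^3/162 + 7*z/3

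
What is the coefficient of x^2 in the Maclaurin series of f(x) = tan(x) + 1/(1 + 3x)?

9

Add the two expansions coefficient-wise.
[x^0] = 1;  [x^1] = -2;  [x^2] = 9.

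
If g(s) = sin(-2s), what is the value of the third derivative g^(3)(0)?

The coefficient of s^3 in the expansion is 4/3, so g′′′(0) = 3! * (4/3) = 8.

8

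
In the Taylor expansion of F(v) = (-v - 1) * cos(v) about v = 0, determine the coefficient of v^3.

Shift and add copies of the series according to the polynomial's terms.
F(0) = -1
F′(0) = -1
F′′(0) = 1
F′′′(0) = 3
So c_3 = F′′′(0)/3! = 1/2.

1/2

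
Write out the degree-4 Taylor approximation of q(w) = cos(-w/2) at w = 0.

w^4/384 - w^2/8 + 1

q(0) = 1
q′(0) = 0
q′′(0) = -1/4
q′′′(0) = 0
q^(4)(0) = 1/16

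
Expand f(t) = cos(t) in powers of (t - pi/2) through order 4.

(t - pi/2)^3/6 - (t - pi/2)

f(pi/2) = 0
f′(pi/2) = -1
f′′(pi/2) = 0
f′′′(pi/2) = 1
f^(4)(pi/2) = 0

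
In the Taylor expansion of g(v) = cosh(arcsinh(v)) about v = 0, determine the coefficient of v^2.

1/2

Substitute the inner expansion into the outer series and collect powers.
g(0) = 1
g′(0) = 0
g′′(0) = 1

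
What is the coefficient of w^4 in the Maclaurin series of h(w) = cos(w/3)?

Use the known series and substitute for the argument.
[w^0] = 1;  [w^1] = 0;  [w^2] = -1/18;  [w^3] = 0;  [w^4] = 1/1944.

1/1944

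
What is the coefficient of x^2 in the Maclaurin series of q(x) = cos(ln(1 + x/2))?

Compose series: expand the inner function first, then feed it into the outer expansion.
[x^0] = 1;  [x^1] = 0;  [x^2] = -1/8.

-1/8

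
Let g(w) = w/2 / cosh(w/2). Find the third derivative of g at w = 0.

Invert the denominator's series and multiply.
The coefficient of w^3 in the expansion is -1/16, so g′′′(0) = 3! * (-1/16) = -3/8.

-3/8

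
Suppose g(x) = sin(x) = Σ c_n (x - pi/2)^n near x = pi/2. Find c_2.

-1/2

Apply the Taylor formula c_k = f^(k)(a)/k!.
So c_2 = g′′(pi/2)/2! = -1/2.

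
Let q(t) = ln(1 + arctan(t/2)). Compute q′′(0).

Compose series: expand the inner function first, then feed it into the outer expansion.
The coefficient of t^2 in the expansion is -1/8, so q′′(0) = 2! * (-1/8) = -1/4.

-1/4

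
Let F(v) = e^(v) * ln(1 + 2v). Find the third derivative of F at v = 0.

Write out both Maclaurin series and multiply, keeping only the needed powers.
The coefficient of v^3 in the expansion is 5/3, so F′′′(0) = 3! * (5/3) = 10.

10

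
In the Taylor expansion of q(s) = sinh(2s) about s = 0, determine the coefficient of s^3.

4/3

q(0) = 0
q′(0) = 2
q′′(0) = 0
q′′′(0) = 8
So c_3 = q′′′(0)/3! = 4/3.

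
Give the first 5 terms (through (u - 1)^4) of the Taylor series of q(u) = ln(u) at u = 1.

-(u - 1)^4/4 + (u - 1)^3/3 - (u - 1)^2/2 + (u - 1)

q(1) = 0
q′(1) = 1
q′′(1) = -1
q′′′(1) = 2
q^(4)(1) = -6
The Taylor polynomial is Σ q^(k)(1)/k! · (u - 1)^k.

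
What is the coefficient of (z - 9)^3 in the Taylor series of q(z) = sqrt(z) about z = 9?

1/3888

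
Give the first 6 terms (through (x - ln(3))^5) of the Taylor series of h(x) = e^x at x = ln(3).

(x - ln(3))^5/40 + (x - ln(3))^4/8 + (x - ln(3))^3/2 + 3*(x - ln(3))^2/2 + 3*(x - ln(3)) + 3

Compute the successive derivatives at the expansion point and divide by k!.
h(ln(3)) = 3
h′(ln(3)) = 3
h′′(ln(3)) = 3
h′′′(ln(3)) = 3
h^(4)(ln(3)) = 3
h^(5)(ln(3)) = 3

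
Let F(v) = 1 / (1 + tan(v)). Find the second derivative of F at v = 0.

2

Write 1/(1+u) = 1 - u + u^2 - u^3 + ... and substitute the series for u.
From the series, [v^2] F = 1; multiply by 2! = 2 to get 2.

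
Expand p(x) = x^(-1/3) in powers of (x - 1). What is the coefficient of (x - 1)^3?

p(1) = 1
p′(1) = -1/3
p′′(1) = 4/9
p′′′(1) = -28/27
So c_3 = p′′′(1)/3! = -14/81.

-14/81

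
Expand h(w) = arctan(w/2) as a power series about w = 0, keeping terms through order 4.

-w^3/24 + w/2

[w^0] = 0;  [w^1] = 1/2;  [w^2] = 0;  [w^3] = -1/24;  [w^4] = 0.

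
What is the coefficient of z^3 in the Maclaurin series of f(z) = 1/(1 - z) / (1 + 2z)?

-5

Expand each factor separately, then convolve coefficients.
f(0) = 1
f′(0) = -1
f′′(0) = 6
f′′′(0) = -30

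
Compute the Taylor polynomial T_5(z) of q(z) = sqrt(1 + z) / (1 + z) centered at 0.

-63*z^5/256 + 35*z^4/128 - 5*z^3/16 + 3*z^2/8 - z/2 + 1

Multiply the two series term by term and collect like powers.
q(0) = 1
q′(0) = -1/2
q′′(0) = 3/4
q′′′(0) = -15/8
q^(4)(0) = 105/16
q^(5)(0) = -945/32
Dividing each by k! gives the coefficients c_0, ..., c_5.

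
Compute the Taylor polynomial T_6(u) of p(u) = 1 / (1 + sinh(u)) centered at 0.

Write 1/(1+u) = 1 - u + u^2 - u^3 + ... and substitute the series for u.
[u^0] = 1;  [u^1] = -1;  [u^2] = 1;  [u^3] = -7/6;  [u^4] = 4/3;  [u^5] = -181/120;  [u^6] = 77/45.

77*u^6/45 - 181*u^5/120 + 4*u^4/3 - 7*u^3/6 + u^2 - u + 1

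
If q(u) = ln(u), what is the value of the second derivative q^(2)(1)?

-1

Compute the successive derivatives at the expansion point and divide by k!.
From the series, [(u - 1)^2] q = -1/2; multiply by 2! = 2 to get -1.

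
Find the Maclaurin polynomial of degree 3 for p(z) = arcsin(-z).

Differentiate repeatedly and evaluate at the center.

-z^3/6 - z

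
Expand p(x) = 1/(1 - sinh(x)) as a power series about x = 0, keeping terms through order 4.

Plug the Maclaurin series of the inner function into that of the outer and collect terms.
p(0) = 1
p′(0) = 1
p′′(0) = 2
p′′′(0) = 7
p^(4)(0) = 32
The Taylor polynomial is Σ p^(k)(0)/k! · x^k.

4*x^4/3 + 7*x^3/6 + x^2 + x + 1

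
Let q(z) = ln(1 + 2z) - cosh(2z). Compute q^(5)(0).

768

Expand each term separately and add.
The coefficient of z^5 in the expansion is 32/5, so q^(5)(0) = 5! * (32/5) = 768.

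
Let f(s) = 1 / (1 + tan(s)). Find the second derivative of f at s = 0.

2

Expand as Σ (-1)^k u^k with u equal to the inner function's series.
The coefficient of s^2 in the expansion is 1, so f′′(0) = 2! * (1) = 2.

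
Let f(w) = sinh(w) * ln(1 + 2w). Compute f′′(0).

Write out both Maclaurin series and multiply, keeping only the needed powers.
From the series, [w^2] f = 2; multiply by 2! = 2 to get 4.

4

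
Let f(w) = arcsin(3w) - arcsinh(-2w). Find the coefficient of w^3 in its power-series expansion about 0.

Combine the two series term by term.
f(0) = 0
f′(0) = 5
f′′(0) = 0
f′′′(0) = 19
Dividing each by k! gives the coefficients c_0, ..., c_3.

19/6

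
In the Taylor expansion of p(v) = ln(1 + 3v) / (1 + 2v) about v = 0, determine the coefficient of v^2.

Take the Cauchy product of the two expansions.
[v^0] = 0;  [v^1] = 3;  [v^2] = -21/2.

-21/2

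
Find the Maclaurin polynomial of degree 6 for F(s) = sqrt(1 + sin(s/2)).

Plug the Maclaurin series of the inner function into that of the outer and collect terms.
[s^0] = 1;  [s^1] = 1/4;  [s^2] = -1/32;  [s^3] = -1/384;  [s^4] = 1/6144;  [s^5] = 1/122880;  [s^6] = -1/2949120.

-s^6/2949120 + s^5/122880 + s^4/6144 - s^3/384 - s^2/32 + s/4 + 1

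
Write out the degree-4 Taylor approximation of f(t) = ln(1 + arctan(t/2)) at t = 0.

t^4/192 - t^2/8 + t/2

Let u equal the inner series; expand the outer function in u and truncate.
[t^0] = 0;  [t^1] = 1/2;  [t^2] = -1/8;  [t^3] = 0;  [t^4] = 1/192.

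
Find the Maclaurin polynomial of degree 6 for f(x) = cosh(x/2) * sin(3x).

941*x^5/640 - 33*x^3/8 + 3*x

Take the Cauchy product of the two expansions.
[x^0] = 0;  [x^1] = 3;  [x^2] = 0;  [x^3] = -33/8;  [x^4] = 0;  [x^5] = 941/640;  [x^6] = 0.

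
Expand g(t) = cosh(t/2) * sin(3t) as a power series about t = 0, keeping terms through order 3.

-33*t^3/8 + 3*t

Multiply the two series term by term and collect like powers.
[t^0] = 0;  [t^1] = 3;  [t^2] = 0;  [t^3] = -33/8.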